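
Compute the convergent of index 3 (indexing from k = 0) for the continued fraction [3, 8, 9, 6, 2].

Using pₖ = aₖpₖ₋₁ + pₖ₋₂, qₖ = aₖqₖ₋₁ + qₖ₋₂ (with p₋₁=1, p₋₂=0, q₋₁=0, q₋₂=1):
  k=0: a=3, p=3, q=1
  k=1: a=8, p=25, q=8
  k=2: a=9, p=228, q=73
  k=3: a=6, p=1393, q=446

1393/446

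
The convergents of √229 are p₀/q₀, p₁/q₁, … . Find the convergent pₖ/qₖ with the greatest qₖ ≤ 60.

√229 = [15; 7, 1, 1, 7, 30, …] (period length 5).
Convergents:
  p_0/q_0 = 15/1
  p_1/q_1 = 106/7
  p_2/q_2 = 121/8
  p_3/q_3 = 227/15
  p_4/q_4 = 1710/113
q_3 = 15 ≤ 60 < 113 = q_4, so the answer is 227/15.

227/15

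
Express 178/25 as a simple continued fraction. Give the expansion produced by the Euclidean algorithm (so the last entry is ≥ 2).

[7; 8, 3]

178 = 7*25 + 3
25 = 8*3 + 1
3 = 3*1 + 0  (stop)
So 178/25 = [7; 8, 3].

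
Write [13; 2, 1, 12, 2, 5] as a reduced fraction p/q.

5777/433

Fold from the inside: start with 5/1.
  2 + 1/5 = 11/5
  12 + 5/11 = 137/11
  1 + 11/137 = 148/137
  2 + 137/148 = 433/148
  13 + 148/433 = 5777/433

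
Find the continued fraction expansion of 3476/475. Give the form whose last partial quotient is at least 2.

[7; 3, 6, 1, 6, 3]

3476 = 7*475 + 151
475 = 3*151 + 22
151 = 6*22 + 19
22 = 1*19 + 3
19 = 6*3 + 1
3 = 3*1 + 0  (stop)
So 3476/475 = [7; 3, 6, 1, 6, 3].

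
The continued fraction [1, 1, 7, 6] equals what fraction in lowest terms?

92/49

Using pₖ = aₖpₖ₋₁ + pₖ₋₂ and qₖ = aₖqₖ₋₁ + qₖ₋₂:
  k=0: a=1, p=1, q=1
  k=1: a=1, p=2, q=1
  k=2: a=7, p=15, q=8
  k=3: a=6, p=92, q=49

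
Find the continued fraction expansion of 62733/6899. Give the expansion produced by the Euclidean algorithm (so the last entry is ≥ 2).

[9; 10, 1, 2, 1, 15, 3, 3]

62733 = 9×6899 + 642
6899 = 10×642 + 479
642 = 1×479 + 163
479 = 2×163 + 153
163 = 1×153 + 10
153 = 15×10 + 3
10 = 3×3 + 1
3 = 3×1 + 0  (stop)
So 62733/6899 = [9; 10, 1, 2, 1, 15, 3, 3].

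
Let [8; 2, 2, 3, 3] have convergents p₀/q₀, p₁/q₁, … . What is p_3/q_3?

143/17

Using pₖ = aₖpₖ₋₁ + pₖ₋₂, qₖ = aₖqₖ₋₁ + qₖ₋₂ (with p₋₁=1, p₋₂=0, q₋₁=0, q₋₂=1):
  k=0: a=8, p=8, q=1
  k=1: a=2, p=17, q=2
  k=2: a=2, p=42, q=5
  k=3: a=3, p=143, q=17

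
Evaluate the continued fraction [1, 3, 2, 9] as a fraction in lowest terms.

85/66

Using pₖ = aₖpₖ₋₁ + pₖ₋₂ and qₖ = aₖqₖ₋₁ + qₖ₋₂:
  k=0: a=1, p=1, q=1
  k=1: a=3, p=4, q=3
  k=2: a=2, p=9, q=7
  k=3: a=9, p=85, q=66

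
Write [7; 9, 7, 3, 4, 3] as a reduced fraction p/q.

19942/2805

Fold from the inside: start with 3/1.
  4 + 1/3 = 13/3
  3 + 3/13 = 42/13
  7 + 13/42 = 307/42
  9 + 42/307 = 2805/307
  7 + 307/2805 = 19942/2805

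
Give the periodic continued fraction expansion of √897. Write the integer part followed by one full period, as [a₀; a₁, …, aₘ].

a₀ = ⌊√897⌋ = 29.
With m₀=0, d₀=1 and mₖ₊₁ = dₖaₖ − mₖ, dₖ₊₁ = (n − mₖ₊₁²)/dₖ, aₖ₊₁ = ⌊(a₀+mₖ₊₁)/dₖ₊₁⌋:
  k=1: m=29, d=56, a=1
  k=2: m=27, d=3, a=18
  k=3: m=27, d=56, a=1
  k=4: m=29, d=1, a=58
d=1 and a=2a₀=58 at k=4, so the next step gives (m, d) = (29, 56) again — its k=1 value — and the period has length 4.

[29; 1, 18, 1, 58]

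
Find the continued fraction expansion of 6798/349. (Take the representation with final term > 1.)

[19; 2, 11, 7, 2]

6798 = 19×349 + 167
349 = 2×167 + 15
167 = 11×15 + 2
15 = 7×2 + 1
2 = 2×1 + 0  (stop)
So 6798/349 = [19; 2, 11, 7, 2].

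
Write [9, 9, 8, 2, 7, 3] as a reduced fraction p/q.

Fold from the inside: start with 3/1.
  7 + 1/3 = 22/3
  2 + 3/22 = 47/22
  8 + 22/47 = 398/47
  9 + 47/398 = 3629/398
  9 + 398/3629 = 33059/3629

33059/3629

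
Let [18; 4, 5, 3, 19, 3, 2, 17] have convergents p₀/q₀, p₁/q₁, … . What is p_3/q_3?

1222/67

Using pₖ = aₖpₖ₋₁ + pₖ₋₂, qₖ = aₖqₖ₋₁ + qₖ₋₂ (with p₋₁=1, p₋₂=0, q₋₁=0, q₋₂=1):
  k=0: a=18, p=18, q=1
  k=1: a=4, p=73, q=4
  k=2: a=5, p=383, q=21
  k=3: a=3, p=1222, q=67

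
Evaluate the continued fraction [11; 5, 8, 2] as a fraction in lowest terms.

974/87

Fold from the inside: start with 2/1.
  8 + 1/2 = 17/2
  5 + 2/17 = 87/17
  11 + 17/87 = 974/87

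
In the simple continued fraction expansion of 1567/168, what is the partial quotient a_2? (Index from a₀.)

1567 = 9·168 + 55   →  a_0 = 9
168 = 3·55 + 3   →  a_1 = 3
55 = 18·3 + 1   →  a_2 = 18

18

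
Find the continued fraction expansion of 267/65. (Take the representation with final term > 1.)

[4; 9, 3, 2]

267 = 4*65 + 7
65 = 9*7 + 2
7 = 3*2 + 1
2 = 2*1 + 0  (stop)
So 267/65 = [4; 9, 3, 2].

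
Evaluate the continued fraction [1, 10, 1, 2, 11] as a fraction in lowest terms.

397/363

Fold from the inside: start with 11/1.
  2 + 1/11 = 23/11
  1 + 11/23 = 34/23
  10 + 23/34 = 363/34
  1 + 34/363 = 397/363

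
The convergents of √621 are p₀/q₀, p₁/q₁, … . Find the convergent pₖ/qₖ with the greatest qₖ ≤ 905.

7775/312

√621 = [24; 1, 11, 2, 11, 1, 48, …] (period length 6).
Convergents:
  p_0/q_0 = 24/1
  p_1/q_1 = 25/1
  p_2/q_2 = 299/12
  p_3/q_3 = 623/25
  p_4/q_4 = 7152/287
  p_5/q_5 = 7775/312
  p_6/q_6 = 380352/15263
q_5 = 312 ≤ 905 < 15263 = q_6, so the answer is 7775/312.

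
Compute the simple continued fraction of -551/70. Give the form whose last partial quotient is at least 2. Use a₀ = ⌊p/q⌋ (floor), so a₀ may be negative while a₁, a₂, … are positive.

[-8; 7, 1, 3, 2]

-551 = -8*70 + 9
70 = 7*9 + 7
9 = 1*7 + 2
7 = 3*2 + 1
2 = 2*1 + 0  (stop)
So -551/70 = [-8; 7, 1, 3, 2].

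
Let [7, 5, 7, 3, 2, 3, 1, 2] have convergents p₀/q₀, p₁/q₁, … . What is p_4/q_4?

1885/262

Using pₖ = aₖpₖ₋₁ + pₖ₋₂, qₖ = aₖqₖ₋₁ + qₖ₋₂ (with p₋₁=1, p₋₂=0, q₋₁=0, q₋₂=1):
  k=0: a=7, p=7, q=1
  k=1: a=5, p=36, q=5
  k=2: a=7, p=259, q=36
  k=3: a=3, p=813, q=113
  k=4: a=2, p=1885, q=262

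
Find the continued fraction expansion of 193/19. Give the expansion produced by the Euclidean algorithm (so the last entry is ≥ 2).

193 = 10·19 + 3
19 = 6·3 + 1
3 = 3·1 + 0  (stop)
So 193/19 = [10; 6, 3].

[10; 6, 3]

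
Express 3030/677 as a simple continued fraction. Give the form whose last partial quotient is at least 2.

[4; 2, 9, 1, 3, 8]

3030 = 4·677 + 322
677 = 2·322 + 33
322 = 9·33 + 25
33 = 1·25 + 8
25 = 3·8 + 1
8 = 8·1 + 0  (stop)
So 3030/677 = [4; 2, 9, 1, 3, 8].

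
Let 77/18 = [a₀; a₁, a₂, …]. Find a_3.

77 = 4·18 + 5   →  a_0 = 4
18 = 3·5 + 3   →  a_1 = 3
5 = 1·3 + 2   →  a_2 = 1
3 = 1·2 + 1   →  a_3 = 1

1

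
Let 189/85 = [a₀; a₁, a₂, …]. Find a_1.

4

189 = 2·85 + 19   →  a_0 = 2
85 = 4·19 + 9   →  a_1 = 4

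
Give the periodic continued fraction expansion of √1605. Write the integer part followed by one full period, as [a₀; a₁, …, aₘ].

[40; 16, 80]

a₀ = ⌊√1605⌋ = 40.
With m₀=0, d₀=1 and mₖ₊₁ = dₖaₖ − mₖ, dₖ₊₁ = (n − mₖ₊₁²)/dₖ, aₖ₊₁ = ⌊(a₀+mₖ₊₁)/dₖ₊₁⌋:
  k=1: m=40, d=5, a=16
  k=2: m=40, d=1, a=80
d=1 and a=2a₀=80 at k=2, so the next step gives (m, d) = (40, 5) again — its k=1 value — and the period has length 2.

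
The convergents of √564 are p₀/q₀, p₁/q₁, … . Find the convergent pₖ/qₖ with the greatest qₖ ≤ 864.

√564 = [23; 1, 2, 1, 46, …] (period length 4).
Convergents:
  p_0/q_0 = 23/1
  p_1/q_1 = 24/1
  p_2/q_2 = 71/3
  p_3/q_3 = 95/4
  p_4/q_4 = 4441/187
  p_5/q_5 = 4536/191
  p_6/q_6 = 13513/569
  p_7/q_7 = 18049/760
  p_8/q_8 = 843767/35529
q_7 = 760 ≤ 864 < 35529 = q_8, so the answer is 18049/760.

18049/760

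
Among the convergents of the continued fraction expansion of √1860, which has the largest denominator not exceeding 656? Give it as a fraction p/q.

15871/368

√1860 = [43; 7, 1, 4, 1, 7, 86, …] (period length 6).
Convergents:
  p_0/q_0 = 43/1
  p_1/q_1 = 302/7
  p_2/q_2 = 345/8
  p_3/q_3 = 1682/39
  p_4/q_4 = 2027/47
  p_5/q_5 = 15871/368
  p_6/q_6 = 1366933/31695
q_5 = 368 ≤ 656 < 31695 = q_6, so the answer is 15871/368.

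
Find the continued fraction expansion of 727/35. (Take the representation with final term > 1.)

[20; 1, 3, 2, 1, 2]

727 = 20*35 + 27
35 = 1*27 + 8
27 = 3*8 + 3
8 = 2*3 + 2
3 = 1*2 + 1
2 = 2*1 + 0  (stop)
So 727/35 = [20; 1, 3, 2, 1, 2].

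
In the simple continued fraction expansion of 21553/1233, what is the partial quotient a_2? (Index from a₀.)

21553 = 17·1233 + 592   →  a_0 = 17
1233 = 2·592 + 49   →  a_1 = 2
592 = 12·49 + 4   →  a_2 = 12

12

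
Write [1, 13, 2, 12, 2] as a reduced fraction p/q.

Fold from the inside: start with 2/1.
  12 + 1/2 = 25/2
  2 + 2/25 = 52/25
  13 + 25/52 = 701/52
  1 + 52/701 = 753/701

753/701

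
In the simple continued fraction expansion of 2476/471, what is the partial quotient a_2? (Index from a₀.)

1

2476 = 5·471 + 121   →  a_0 = 5
471 = 3·121 + 108   →  a_1 = 3
121 = 1·108 + 13   →  a_2 = 1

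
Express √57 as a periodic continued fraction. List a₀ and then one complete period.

[7; 1, 1, 4, 1, 1, 14]

a₀ = ⌊√57⌋ = 7.
With m₀=0, d₀=1 and mₖ₊₁ = dₖaₖ − mₖ, dₖ₊₁ = (n − mₖ₊₁²)/dₖ, aₖ₊₁ = ⌊(a₀+mₖ₊₁)/dₖ₊₁⌋:
  k=1: m=7, d=8, a=1
  k=2: m=1, d=7, a=1
  k=3: m=6, d=3, a=4
  k=4: m=6, d=7, a=1
  k=5: m=1, d=8, a=1
  k=6: m=7, d=1, a=14
d=1 and a=2a₀=14 at k=6, so the next step gives (m, d) = (7, 8) again — its k=1 value — and the period has length 6.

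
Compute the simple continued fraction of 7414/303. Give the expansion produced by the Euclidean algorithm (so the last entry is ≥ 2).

[24; 2, 7, 2, 9]

7414 = 24×303 + 142
303 = 2×142 + 19
142 = 7×19 + 9
19 = 2×9 + 1
9 = 9×1 + 0  (stop)
So 7414/303 = [24; 2, 7, 2, 9].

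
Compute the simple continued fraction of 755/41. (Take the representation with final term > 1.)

755 = 18·41 + 17
41 = 2·17 + 7
17 = 2·7 + 3
7 = 2·3 + 1
3 = 3·1 + 0  (stop)
So 755/41 = [18; 2, 2, 2, 3].

[18; 2, 2, 2, 3]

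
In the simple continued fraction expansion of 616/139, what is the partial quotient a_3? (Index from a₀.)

6

616 = 4·139 + 60   →  a_0 = 4
139 = 2·60 + 19   →  a_1 = 2
60 = 3·19 + 3   →  a_2 = 3
19 = 6·3 + 1   →  a_3 = 6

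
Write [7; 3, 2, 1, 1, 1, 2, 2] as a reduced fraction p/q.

1233/169

Using pₖ = aₖpₖ₋₁ + pₖ₋₂ and qₖ = aₖqₖ₋₁ + qₖ₋₂:
  k=0: a=7, p=7, q=1
  k=1: a=3, p=22, q=3
  k=2: a=2, p=51, q=7
  k=3: a=1, p=73, q=10
  k=4: a=1, p=124, q=17
  k=5: a=1, p=197, q=27
  k=6: a=2, p=518, q=71
  k=7: a=2, p=1233, q=169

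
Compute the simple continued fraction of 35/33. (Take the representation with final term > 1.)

[1; 16, 2]

35 = 1*33 + 2
33 = 16*2 + 1
2 = 2*1 + 0  (stop)
So 35/33 = [1; 16, 2].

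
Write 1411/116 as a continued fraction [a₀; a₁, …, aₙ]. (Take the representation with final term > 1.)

1411 = 12×116 + 19
116 = 6×19 + 2
19 = 9×2 + 1
2 = 2×1 + 0  (stop)
So 1411/116 = [12; 6, 9, 2].

[12; 6, 9, 2]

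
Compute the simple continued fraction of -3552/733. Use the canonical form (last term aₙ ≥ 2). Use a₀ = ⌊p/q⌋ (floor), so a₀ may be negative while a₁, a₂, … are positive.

[-5; 6, 2, 18, 3]

-3552 = -5*733 + 113
733 = 6*113 + 55
113 = 2*55 + 3
55 = 18*3 + 1
3 = 3*1 + 0  (stop)
So -3552/733 = [-5; 6, 2, 18, 3].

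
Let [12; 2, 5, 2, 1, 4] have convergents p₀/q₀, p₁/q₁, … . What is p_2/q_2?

137/11

Using pₖ = aₖpₖ₋₁ + pₖ₋₂, qₖ = aₖqₖ₋₁ + qₖ₋₂ (with p₋₁=1, p₋₂=0, q₋₁=0, q₋₂=1):
  k=0: a=12, p=12, q=1
  k=1: a=2, p=25, q=2
  k=2: a=5, p=137, q=11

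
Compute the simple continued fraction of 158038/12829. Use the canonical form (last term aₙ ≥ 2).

158038 = 12·12829 + 4090
12829 = 3·4090 + 559
4090 = 7·559 + 177
559 = 3·177 + 28
177 = 6·28 + 9
28 = 3·9 + 1
9 = 9·1 + 0  (stop)
So 158038/12829 = [12; 3, 7, 3, 6, 3, 9].

[12; 3, 7, 3, 6, 3, 9]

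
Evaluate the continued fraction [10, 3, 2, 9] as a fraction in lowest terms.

679/66

Fold from the inside: start with 9/1.
  2 + 1/9 = 19/9
  3 + 9/19 = 66/19
  10 + 19/66 = 679/66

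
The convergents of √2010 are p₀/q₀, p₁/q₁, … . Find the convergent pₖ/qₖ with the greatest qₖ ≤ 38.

269/6

√2010 = [44; 1, 4, 1, 88, …] (period length 4).
Convergents:
  p_0/q_0 = 44/1
  p_1/q_1 = 45/1
  p_2/q_2 = 224/5
  p_3/q_3 = 269/6
  p_4/q_4 = 23896/533
q_3 = 6 ≤ 38 < 533 = q_4, so the answer is 269/6.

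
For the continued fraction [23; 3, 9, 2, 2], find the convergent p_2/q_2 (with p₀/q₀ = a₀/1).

653/28

Using pₖ = aₖpₖ₋₁ + pₖ₋₂, qₖ = aₖqₖ₋₁ + qₖ₋₂ (with p₋₁=1, p₋₂=0, q₋₁=0, q₋₂=1):
  k=0: a=23, p=23, q=1
  k=1: a=3, p=70, q=3
  k=2: a=9, p=653, q=28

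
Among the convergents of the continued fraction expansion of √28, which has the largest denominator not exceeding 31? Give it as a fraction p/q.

√28 = [5; 3, 2, 3, 10, …] (period length 4).
Convergents:
  p_0/q_0 = 5/1
  p_1/q_1 = 16/3
  p_2/q_2 = 37/7
  p_3/q_3 = 127/24
  p_4/q_4 = 1307/247
q_3 = 24 ≤ 31 < 247 = q_4, so the answer is 127/24.

127/24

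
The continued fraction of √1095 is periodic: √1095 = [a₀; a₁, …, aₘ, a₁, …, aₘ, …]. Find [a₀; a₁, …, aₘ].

[33; 11, 66]

a₀ = ⌊√1095⌋ = 33.
With m₀=0, d₀=1 and mₖ₊₁ = dₖaₖ − mₖ, dₖ₊₁ = (n − mₖ₊₁²)/dₖ, aₖ₊₁ = ⌊(a₀+mₖ₊₁)/dₖ₊₁⌋:
  k=1: m=33, d=6, a=11
  k=2: m=33, d=1, a=66
d=1 and a=2a₀=66 at k=2, so the next step gives (m, d) = (33, 6) again — its k=1 value — and the period has length 2.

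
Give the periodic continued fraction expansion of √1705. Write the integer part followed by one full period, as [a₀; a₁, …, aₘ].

a₀ = ⌊√1705⌋ = 41.
With m₀=0, d₀=1 and mₖ₊₁ = dₖaₖ − mₖ, dₖ₊₁ = (n − mₖ₊₁²)/dₖ, aₖ₊₁ = ⌊(a₀+mₖ₊₁)/dₖ₊₁⌋:
  k=1: m=41, d=24, a=3
  k=2: m=31, d=31, a=2
  k=3: m=31, d=24, a=3
  k=4: m=41, d=1, a=82
d=1 and a=2a₀=82 at k=4, so the next step gives (m, d) = (41, 24) again — its k=1 value — and the period has length 4.

[41; 3, 2, 3, 82]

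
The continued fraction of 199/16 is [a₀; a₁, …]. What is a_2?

3

199 = 12·16 + 7   →  a_0 = 12
16 = 2·7 + 2   →  a_1 = 2
7 = 3·2 + 1   →  a_2 = 3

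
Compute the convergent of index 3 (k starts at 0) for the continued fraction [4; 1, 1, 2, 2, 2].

23/5

Using pₖ = aₖpₖ₋₁ + pₖ₋₂, qₖ = aₖqₖ₋₁ + qₖ₋₂ (with p₋₁=1, p₋₂=0, q₋₁=0, q₋₂=1):
  k=0: a=4, p=4, q=1
  k=1: a=1, p=5, q=1
  k=2: a=1, p=9, q=2
  k=3: a=2, p=23, q=5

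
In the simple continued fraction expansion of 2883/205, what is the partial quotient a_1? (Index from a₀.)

15

2883 = 14·205 + 13   →  a_0 = 14
205 = 15·13 + 10   →  a_1 = 15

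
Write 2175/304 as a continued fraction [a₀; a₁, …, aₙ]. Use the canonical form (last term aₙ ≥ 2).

[7; 6, 2, 7, 3]

2175 = 7×304 + 47
304 = 6×47 + 22
47 = 2×22 + 3
22 = 7×3 + 1
3 = 3×1 + 0  (stop)
So 2175/304 = [7; 6, 2, 7, 3].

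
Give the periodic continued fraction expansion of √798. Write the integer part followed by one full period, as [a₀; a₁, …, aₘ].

a₀ = ⌊√798⌋ = 28.
With m₀=0, d₀=1 and mₖ₊₁ = dₖaₖ − mₖ, dₖ₊₁ = (n − mₖ₊₁²)/dₖ, aₖ₊₁ = ⌊(a₀+mₖ₊₁)/dₖ₊₁⌋:
  k=1: m=28, d=14, a=4
  k=2: m=28, d=1, a=56
d=1 and a=2a₀=56 at k=2, so the next step gives (m, d) = (28, 14) again — its k=1 value — and the period has length 2.

[28; 4, 56]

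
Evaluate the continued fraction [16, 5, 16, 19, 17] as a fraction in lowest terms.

426465/26329

Using pₖ = aₖpₖ₋₁ + pₖ₋₂ and qₖ = aₖqₖ₋₁ + qₖ₋₂:
  k=0: a=16, p=16, q=1
  k=1: a=5, p=81, q=5
  k=2: a=16, p=1312, q=81
  k=3: a=19, p=25009, q=1544
  k=4: a=17, p=426465, q=26329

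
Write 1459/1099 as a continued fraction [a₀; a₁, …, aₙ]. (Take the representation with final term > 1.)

[1; 3, 18, 1, 18]

1459 = 1*1099 + 360
1099 = 3*360 + 19
360 = 18*19 + 18
19 = 1*18 + 1
18 = 18*1 + 0  (stop)
So 1459/1099 = [1; 3, 18, 1, 18].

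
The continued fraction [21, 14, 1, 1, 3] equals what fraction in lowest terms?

2149/102

Using pₖ = aₖpₖ₋₁ + pₖ₋₂ and qₖ = aₖqₖ₋₁ + qₖ₋₂:
  k=0: a=21, p=21, q=1
  k=1: a=14, p=295, q=14
  k=2: a=1, p=316, q=15
  k=3: a=1, p=611, q=29
  k=4: a=3, p=2149, q=102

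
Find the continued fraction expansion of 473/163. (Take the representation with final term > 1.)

473 = 2×163 + 147
163 = 1×147 + 16
147 = 9×16 + 3
16 = 5×3 + 1
3 = 3×1 + 0  (stop)
So 473/163 = [2; 1, 9, 5, 3].

[2; 1, 9, 5, 3]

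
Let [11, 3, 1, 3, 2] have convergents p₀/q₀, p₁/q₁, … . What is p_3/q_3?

Using pₖ = aₖpₖ₋₁ + pₖ₋₂, qₖ = aₖqₖ₋₁ + qₖ₋₂ (with p₋₁=1, p₋₂=0, q₋₁=0, q₋₂=1):
  k=0: a=11, p=11, q=1
  k=1: a=3, p=34, q=3
  k=2: a=1, p=45, q=4
  k=3: a=3, p=169, q=15

169/15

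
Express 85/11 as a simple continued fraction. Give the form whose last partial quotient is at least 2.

85 = 7·11 + 8
11 = 1·8 + 3
8 = 2·3 + 2
3 = 1·2 + 1
2 = 2·1 + 0  (stop)
So 85/11 = [7; 1, 2, 1, 2].

[7; 1, 2, 1, 2]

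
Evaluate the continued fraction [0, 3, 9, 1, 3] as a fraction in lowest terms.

Fold from the inside: start with 3/1.
  1 + 1/3 = 4/3
  9 + 3/4 = 39/4
  3 + 4/39 = 121/39
  0 + 39/121 = 39/121

39/121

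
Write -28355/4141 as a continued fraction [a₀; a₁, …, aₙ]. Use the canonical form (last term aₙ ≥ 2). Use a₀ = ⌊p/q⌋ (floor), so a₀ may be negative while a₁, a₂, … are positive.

-28355 = -7*4141 + 632
4141 = 6*632 + 349
632 = 1*349 + 283
349 = 1*283 + 66
283 = 4*66 + 19
66 = 3*19 + 9
19 = 2*9 + 1
9 = 9*1 + 0  (stop)
So -28355/4141 = [-7; 6, 1, 1, 4, 3, 2, 9].

[-7; 6, 1, 1, 4, 3, 2, 9]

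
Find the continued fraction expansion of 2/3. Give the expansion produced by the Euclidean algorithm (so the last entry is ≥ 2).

[0; 1, 2]

2 = 0·3 + 2
3 = 1·2 + 1
2 = 2·1 + 0  (stop)
So 2/3 = [0; 1, 2].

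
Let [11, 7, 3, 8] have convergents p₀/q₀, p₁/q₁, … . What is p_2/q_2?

Using pₖ = aₖpₖ₋₁ + pₖ₋₂, qₖ = aₖqₖ₋₁ + qₖ₋₂ (with p₋₁=1, p₋₂=0, q₋₁=0, q₋₂=1):
  k=0: a=11, p=11, q=1
  k=1: a=7, p=78, q=7
  k=2: a=3, p=245, q=22

245/22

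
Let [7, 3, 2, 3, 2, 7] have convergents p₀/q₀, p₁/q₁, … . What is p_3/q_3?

175/24

Using pₖ = aₖpₖ₋₁ + pₖ₋₂, qₖ = aₖqₖ₋₁ + qₖ₋₂ (with p₋₁=1, p₋₂=0, q₋₁=0, q₋₂=1):
  k=0: a=7, p=7, q=1
  k=1: a=3, p=22, q=3
  k=2: a=2, p=51, q=7
  k=3: a=3, p=175, q=24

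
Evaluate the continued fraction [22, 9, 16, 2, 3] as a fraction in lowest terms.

Fold from the inside: start with 3/1.
  2 + 1/3 = 7/3
  16 + 3/7 = 115/7
  9 + 7/115 = 1042/115
  22 + 115/1042 = 23039/1042

23039/1042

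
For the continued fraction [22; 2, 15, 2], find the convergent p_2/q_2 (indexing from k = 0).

Using pₖ = aₖpₖ₋₁ + pₖ₋₂, qₖ = aₖqₖ₋₁ + qₖ₋₂ (with p₋₁=1, p₋₂=0, q₋₁=0, q₋₂=1):
  k=0: a=22, p=22, q=1
  k=1: a=2, p=45, q=2
  k=2: a=15, p=697, q=31

697/31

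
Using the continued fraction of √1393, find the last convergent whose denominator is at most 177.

√1393 = [37; 3, 10, 3, 74, …] (period length 4).
Convergents:
  p_0/q_0 = 37/1
  p_1/q_1 = 112/3
  p_2/q_2 = 1157/31
  p_3/q_3 = 3583/96
  p_4/q_4 = 266299/7135
q_3 = 96 ≤ 177 < 7135 = q_4, so the answer is 3583/96.

3583/96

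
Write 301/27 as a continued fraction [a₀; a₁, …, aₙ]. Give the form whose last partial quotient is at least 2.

301 = 11*27 + 4
27 = 6*4 + 3
4 = 1*3 + 1
3 = 3*1 + 0  (stop)
So 301/27 = [11; 6, 1, 3].

[11; 6, 1, 3]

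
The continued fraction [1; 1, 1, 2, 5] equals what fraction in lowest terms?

Fold from the inside: start with 5/1.
  2 + 1/5 = 11/5
  1 + 5/11 = 16/11
  1 + 11/16 = 27/16
  1 + 16/27 = 43/27

43/27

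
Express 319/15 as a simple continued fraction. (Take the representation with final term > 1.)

319 = 21*15 + 4
15 = 3*4 + 3
4 = 1*3 + 1
3 = 3*1 + 0  (stop)
So 319/15 = [21; 3, 1, 3].

[21; 3, 1, 3]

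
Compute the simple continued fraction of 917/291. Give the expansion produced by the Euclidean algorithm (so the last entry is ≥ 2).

917 = 3·291 + 44
291 = 6·44 + 27
44 = 1·27 + 17
27 = 1·17 + 10
17 = 1·10 + 7
10 = 1·7 + 3
7 = 2·3 + 1
3 = 3·1 + 0  (stop)
So 917/291 = [3; 6, 1, 1, 1, 1, 2, 3].

[3; 6, 1, 1, 1, 1, 2, 3]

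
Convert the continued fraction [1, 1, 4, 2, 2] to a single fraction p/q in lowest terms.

49/27

Using pₖ = aₖpₖ₋₁ + pₖ₋₂ and qₖ = aₖqₖ₋₁ + qₖ₋₂:
  k=0: a=1, p=1, q=1
  k=1: a=1, p=2, q=1
  k=2: a=4, p=9, q=5
  k=3: a=2, p=20, q=11
  k=4: a=2, p=49, q=27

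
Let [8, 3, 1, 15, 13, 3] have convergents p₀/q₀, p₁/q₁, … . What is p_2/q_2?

Using pₖ = aₖpₖ₋₁ + pₖ₋₂, qₖ = aₖqₖ₋₁ + qₖ₋₂ (with p₋₁=1, p₋₂=0, q₋₁=0, q₋₂=1):
  k=0: a=8, p=8, q=1
  k=1: a=3, p=25, q=3
  k=2: a=1, p=33, q=4

33/4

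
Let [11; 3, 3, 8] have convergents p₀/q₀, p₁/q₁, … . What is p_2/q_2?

Using pₖ = aₖpₖ₋₁ + pₖ₋₂, qₖ = aₖqₖ₋₁ + qₖ₋₂ (with p₋₁=1, p₋₂=0, q₋₁=0, q₋₂=1):
  k=0: a=11, p=11, q=1
  k=1: a=3, p=34, q=3
  k=2: a=3, p=113, q=10

113/10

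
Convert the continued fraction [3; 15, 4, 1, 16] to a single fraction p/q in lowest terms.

3915/1277

Fold from the inside: start with 16/1.
  1 + 1/16 = 17/16
  4 + 16/17 = 84/17
  15 + 17/84 = 1277/84
  3 + 84/1277 = 3915/1277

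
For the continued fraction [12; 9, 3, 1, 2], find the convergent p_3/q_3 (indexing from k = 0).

448/37

Using pₖ = aₖpₖ₋₁ + pₖ₋₂, qₖ = aₖqₖ₋₁ + qₖ₋₂ (with p₋₁=1, p₋₂=0, q₋₁=0, q₋₂=1):
  k=0: a=12, p=12, q=1
  k=1: a=9, p=109, q=9
  k=2: a=3, p=339, q=28
  k=3: a=1, p=448, q=37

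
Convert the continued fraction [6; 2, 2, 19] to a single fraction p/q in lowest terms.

621/97

Fold from the inside: start with 19/1.
  2 + 1/19 = 39/19
  2 + 19/39 = 97/39
  6 + 39/97 = 621/97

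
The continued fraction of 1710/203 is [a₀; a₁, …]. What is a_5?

2

1710 = 8·203 + 86   →  a_0 = 8
203 = 2·86 + 31   →  a_1 = 2
86 = 2·31 + 24   →  a_2 = 2
31 = 1·24 + 7   →  a_3 = 1
24 = 3·7 + 3   →  a_4 = 3
7 = 2·3 + 1   →  a_5 = 2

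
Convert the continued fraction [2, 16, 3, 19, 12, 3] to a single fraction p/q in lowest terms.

Using pₖ = aₖpₖ₋₁ + pₖ₋₂ and qₖ = aₖqₖ₋₁ + qₖ₋₂:
  k=0: a=2, p=2, q=1
  k=1: a=16, p=33, q=16
  k=2: a=3, p=101, q=49
  k=3: a=19, p=1952, q=947
  k=4: a=12, p=23525, q=11413
  k=5: a=3, p=72527, q=35186

72527/35186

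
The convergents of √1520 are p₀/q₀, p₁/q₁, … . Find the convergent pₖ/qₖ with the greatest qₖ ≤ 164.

√1520 = [38; 1, 76, …] (period length 2).
Convergents:
  p_0/q_0 = 38/1
  p_1/q_1 = 39/1
  p_2/q_2 = 3002/77
  p_3/q_3 = 3041/78
  p_4/q_4 = 234118/6005
q_3 = 78 ≤ 164 < 6005 = q_4, so the answer is 3041/78.

3041/78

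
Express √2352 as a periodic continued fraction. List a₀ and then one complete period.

a₀ = ⌊√2352⌋ = 48.
With m₀=0, d₀=1 and mₖ₊₁ = dₖaₖ − mₖ, dₖ₊₁ = (n − mₖ₊₁²)/dₖ, aₖ₊₁ = ⌊(a₀+mₖ₊₁)/dₖ₊₁⌋:
  k=1: m=48, d=48, a=2
  k=2: m=48, d=1, a=96
d=1 and a=2a₀=96 at k=2, so the next step gives (m, d) = (48, 48) again — its k=1 value — and the period has length 2.

[48; 2, 96]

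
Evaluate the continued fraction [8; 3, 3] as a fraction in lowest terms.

Fold from the inside: start with 3/1.
  3 + 1/3 = 10/3
  8 + 3/10 = 83/10

83/10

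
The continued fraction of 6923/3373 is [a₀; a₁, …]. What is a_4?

6923 = 2·3373 + 177   →  a_0 = 2
3373 = 19·177 + 10   →  a_1 = 19
177 = 17·10 + 7   →  a_2 = 17
10 = 1·7 + 3   →  a_3 = 1
7 = 2·3 + 1   →  a_4 = 2

2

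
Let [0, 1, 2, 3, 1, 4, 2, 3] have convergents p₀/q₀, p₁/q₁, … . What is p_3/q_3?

Using pₖ = aₖpₖ₋₁ + pₖ₋₂, qₖ = aₖqₖ₋₁ + qₖ₋₂ (with p₋₁=1, p₋₂=0, q₋₁=0, q₋₂=1):
  k=0: a=0, p=0, q=1
  k=1: a=1, p=1, q=1
  k=2: a=2, p=2, q=3
  k=3: a=3, p=7, q=10

7/10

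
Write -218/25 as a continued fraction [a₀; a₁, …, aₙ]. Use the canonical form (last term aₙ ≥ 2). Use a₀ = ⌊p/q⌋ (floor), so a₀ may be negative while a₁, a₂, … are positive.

[-9; 3, 1, 1, 3]

-218 = -9*25 + 7
25 = 3*7 + 4
7 = 1*4 + 3
4 = 1*3 + 1
3 = 3*1 + 0  (stop)
So -218/25 = [-9; 3, 1, 1, 3].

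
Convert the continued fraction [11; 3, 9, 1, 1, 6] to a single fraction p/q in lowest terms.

4359/385

Fold from the inside: start with 6/1.
  1 + 1/6 = 7/6
  1 + 6/7 = 13/7
  9 + 7/13 = 124/13
  3 + 13/124 = 385/124
  11 + 124/385 = 4359/385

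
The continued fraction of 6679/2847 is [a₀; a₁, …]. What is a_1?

2

6679 = 2·2847 + 985   →  a_0 = 2
2847 = 2·985 + 877   →  a_1 = 2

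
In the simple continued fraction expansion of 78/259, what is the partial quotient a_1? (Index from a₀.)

78 = 0·259 + 78   →  a_0 = 0
259 = 3·78 + 25   →  a_1 = 3

3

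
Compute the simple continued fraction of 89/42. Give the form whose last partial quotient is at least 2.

89 = 2*42 + 5
42 = 8*5 + 2
5 = 2*2 + 1
2 = 2*1 + 0  (stop)
So 89/42 = [2; 8, 2, 2].

[2; 8, 2, 2]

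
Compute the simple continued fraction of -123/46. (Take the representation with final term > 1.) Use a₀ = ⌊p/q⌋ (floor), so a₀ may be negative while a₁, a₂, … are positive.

-123 = -3·46 + 15
46 = 3·15 + 1
15 = 15·1 + 0  (stop)
So -123/46 = [-3; 3, 15].

[-3; 3, 15]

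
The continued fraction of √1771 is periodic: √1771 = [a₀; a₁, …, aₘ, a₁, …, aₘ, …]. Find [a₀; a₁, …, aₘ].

a₀ = ⌊√1771⌋ = 42.
With m₀=0, d₀=1 and mₖ₊₁ = dₖaₖ − mₖ, dₖ₊₁ = (n − mₖ₊₁²)/dₖ, aₖ₊₁ = ⌊(a₀+mₖ₊₁)/dₖ₊₁⌋:
  k=1: m=42, d=7, a=12
  k=2: m=42, d=1, a=84
d=1 and a=2a₀=84 at k=2, so the next step gives (m, d) = (42, 7) again — its k=1 value — and the period has length 2.

[42; 12, 84]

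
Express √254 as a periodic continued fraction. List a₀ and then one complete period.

[15; 1, 14, 1, 30]

a₀ = ⌊√254⌋ = 15.
With m₀=0, d₀=1 and mₖ₊₁ = dₖaₖ − mₖ, dₖ₊₁ = (n − mₖ₊₁²)/dₖ, aₖ₊₁ = ⌊(a₀+mₖ₊₁)/dₖ₊₁⌋:
  k=1: m=15, d=29, a=1
  k=2: m=14, d=2, a=14
  k=3: m=14, d=29, a=1
  k=4: m=15, d=1, a=30
d=1 and a=2a₀=30 at k=4, so the next step gives (m, d) = (15, 29) again — its k=1 value — and the period has length 4.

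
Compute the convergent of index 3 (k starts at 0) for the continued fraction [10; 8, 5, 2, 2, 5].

911/90

Using pₖ = aₖpₖ₋₁ + pₖ₋₂, qₖ = aₖqₖ₋₁ + qₖ₋₂ (with p₋₁=1, p₋₂=0, q₋₁=0, q₋₂=1):
  k=0: a=10, p=10, q=1
  k=1: a=8, p=81, q=8
  k=2: a=5, p=415, q=41
  k=3: a=2, p=911, q=90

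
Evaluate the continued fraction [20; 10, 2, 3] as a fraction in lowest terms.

1467/73

Fold from the inside: start with 3/1.
  2 + 1/3 = 7/3
  10 + 3/7 = 73/7
  20 + 7/73 = 1467/73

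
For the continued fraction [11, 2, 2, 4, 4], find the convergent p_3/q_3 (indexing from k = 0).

Using pₖ = aₖpₖ₋₁ + pₖ₋₂, qₖ = aₖqₖ₋₁ + qₖ₋₂ (with p₋₁=1, p₋₂=0, q₋₁=0, q₋₂=1):
  k=0: a=11, p=11, q=1
  k=1: a=2, p=23, q=2
  k=2: a=2, p=57, q=5
  k=3: a=4, p=251, q=22

251/22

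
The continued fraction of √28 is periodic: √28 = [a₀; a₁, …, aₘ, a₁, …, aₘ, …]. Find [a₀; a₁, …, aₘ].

a₀ = ⌊√28⌋ = 5.
With m₀=0, d₀=1 and mₖ₊₁ = dₖaₖ − mₖ, dₖ₊₁ = (n − mₖ₊₁²)/dₖ, aₖ₊₁ = ⌊(a₀+mₖ₊₁)/dₖ₊₁⌋:
  k=1: m=5, d=3, a=3
  k=2: m=4, d=4, a=2
  k=3: m=4, d=3, a=3
  k=4: m=5, d=1, a=10
d=1 and a=2a₀=10 at k=4, so the next step gives (m, d) = (5, 3) again — its k=1 value — and the period has length 4.

[5; 3, 2, 3, 10]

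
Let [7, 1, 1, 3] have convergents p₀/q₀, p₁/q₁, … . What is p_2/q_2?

15/2

Using pₖ = aₖpₖ₋₁ + pₖ₋₂, qₖ = aₖqₖ₋₁ + qₖ₋₂ (with p₋₁=1, p₋₂=0, q₋₁=0, q₋₂=1):
  k=0: a=7, p=7, q=1
  k=1: a=1, p=8, q=1
  k=2: a=1, p=15, q=2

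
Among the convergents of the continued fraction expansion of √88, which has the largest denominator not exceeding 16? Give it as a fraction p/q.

√88 = [9; 2, 1, 1, 1, 2, 18, …] (period length 6).
Convergents:
  p_0/q_0 = 9/1
  p_1/q_1 = 19/2
  p_2/q_2 = 28/3
  p_3/q_3 = 47/5
  p_4/q_4 = 75/8
  p_5/q_5 = 197/21
q_4 = 8 ≤ 16 < 21 = q_5, so the answer is 75/8.

75/8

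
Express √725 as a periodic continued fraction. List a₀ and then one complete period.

a₀ = ⌊√725⌋ = 26.
With m₀=0, d₀=1 and mₖ₊₁ = dₖaₖ − mₖ, dₖ₊₁ = (n − mₖ₊₁²)/dₖ, aₖ₊₁ = ⌊(a₀+mₖ₊₁)/dₖ₊₁⌋:
  k=1: m=26, d=49, a=1
  k=2: m=23, d=4, a=12
  k=3: m=25, d=25, a=2
  k=4: m=25, d=4, a=12
  k=5: m=23, d=49, a=1
  k=6: m=26, d=1, a=52
d=1 and a=2a₀=52 at k=6, so the next step gives (m, d) = (26, 49) again — its k=1 value — and the period has length 6.

[26; 1, 12, 2, 12, 1, 52]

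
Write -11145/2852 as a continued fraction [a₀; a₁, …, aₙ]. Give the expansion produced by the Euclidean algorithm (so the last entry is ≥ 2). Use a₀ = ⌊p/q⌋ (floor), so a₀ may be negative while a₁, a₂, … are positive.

-11145 = -4×2852 + 263
2852 = 10×263 + 222
263 = 1×222 + 41
222 = 5×41 + 17
41 = 2×17 + 7
17 = 2×7 + 3
7 = 2×3 + 1
3 = 3×1 + 0  (stop)
So -11145/2852 = [-4; 10, 1, 5, 2, 2, 2, 3].

[-4; 10, 1, 5, 2, 2, 2, 3]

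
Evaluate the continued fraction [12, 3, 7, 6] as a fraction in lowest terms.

Fold from the inside: start with 6/1.
  7 + 1/6 = 43/6
  3 + 6/43 = 135/43
  12 + 43/135 = 1663/135

1663/135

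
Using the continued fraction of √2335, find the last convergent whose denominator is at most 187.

4204/87

√2335 = [48; 3, 9, 3, 96, …] (period length 4).
Convergents:
  p_0/q_0 = 48/1
  p_1/q_1 = 145/3
  p_2/q_2 = 1353/28
  p_3/q_3 = 4204/87
  p_4/q_4 = 404937/8380
q_3 = 87 ≤ 187 < 8380 = q_4, so the answer is 4204/87.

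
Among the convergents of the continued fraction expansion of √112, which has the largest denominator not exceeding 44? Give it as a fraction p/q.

127/12

√112 = [10; 1, 1, 2, 1, 1, 20, …] (period length 6).
Convergents:
  p_0/q_0 = 10/1
  p_1/q_1 = 11/1
  p_2/q_2 = 21/2
  p_3/q_3 = 53/5
  p_4/q_4 = 74/7
  p_5/q_5 = 127/12
  p_6/q_6 = 2614/247
q_5 = 12 ≤ 44 < 247 = q_6, so the answer is 127/12.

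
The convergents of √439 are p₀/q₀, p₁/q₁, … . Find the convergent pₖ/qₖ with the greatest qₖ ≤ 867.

18019/860

√439 = [20; 1, 19, 1, 40, …] (period length 4).
Convergents:
  p_0/q_0 = 20/1
  p_1/q_1 = 21/1
  p_2/q_2 = 419/20
  p_3/q_3 = 440/21
  p_4/q_4 = 18019/860
  p_5/q_5 = 18459/881
q_4 = 860 ≤ 867 < 881 = q_5, so the answer is 18019/860.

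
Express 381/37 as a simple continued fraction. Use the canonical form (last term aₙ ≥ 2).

381 = 10×37 + 11
37 = 3×11 + 4
11 = 2×4 + 3
4 = 1×3 + 1
3 = 3×1 + 0  (stop)
So 381/37 = [10; 3, 2, 1, 3].

[10; 3, 2, 1, 3]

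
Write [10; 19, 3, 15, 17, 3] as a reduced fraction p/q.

Using pₖ = aₖpₖ₋₁ + pₖ₋₂ and qₖ = aₖqₖ₋₁ + qₖ₋₂:
  k=0: a=10, p=10, q=1
  k=1: a=19, p=191, q=19
  k=2: a=3, p=583, q=58
  k=3: a=15, p=8936, q=889
  k=4: a=17, p=152495, q=15171
  k=5: a=3, p=466421, q=46402

466421/46402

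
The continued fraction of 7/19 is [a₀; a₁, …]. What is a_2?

7 = 0·19 + 7   →  a_0 = 0
19 = 2·7 + 5   →  a_1 = 2
7 = 1·5 + 2   →  a_2 = 1

1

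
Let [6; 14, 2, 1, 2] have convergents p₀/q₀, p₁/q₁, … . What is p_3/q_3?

261/43

Using pₖ = aₖpₖ₋₁ + pₖ₋₂, qₖ = aₖqₖ₋₁ + qₖ₋₂ (with p₋₁=1, p₋₂=0, q₋₁=0, q₋₂=1):
  k=0: a=6, p=6, q=1
  k=1: a=14, p=85, q=14
  k=2: a=2, p=176, q=29
  k=3: a=1, p=261, q=43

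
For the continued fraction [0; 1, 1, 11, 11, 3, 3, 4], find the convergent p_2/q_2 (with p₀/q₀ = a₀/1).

1/2

Using pₖ = aₖpₖ₋₁ + pₖ₋₂, qₖ = aₖqₖ₋₁ + qₖ₋₂ (with p₋₁=1, p₋₂=0, q₋₁=0, q₋₂=1):
  k=0: a=0, p=0, q=1
  k=1: a=1, p=1, q=1
  k=2: a=1, p=1, q=2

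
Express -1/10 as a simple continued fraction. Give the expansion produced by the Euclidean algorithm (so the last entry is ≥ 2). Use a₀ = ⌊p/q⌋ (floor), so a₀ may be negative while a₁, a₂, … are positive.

[-1; 1, 9]

-1 = -1×10 + 9
10 = 1×9 + 1
9 = 9×1 + 0  (stop)
So -1/10 = [-1; 1, 9].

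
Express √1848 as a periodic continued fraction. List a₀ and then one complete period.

a₀ = ⌊√1848⌋ = 42.
With m₀=0, d₀=1 and mₖ₊₁ = dₖaₖ − mₖ, dₖ₊₁ = (n − mₖ₊₁²)/dₖ, aₖ₊₁ = ⌊(a₀+mₖ₊₁)/dₖ₊₁⌋:
  k=1: m=42, d=84, a=1
  k=2: m=42, d=1, a=84
d=1 and a=2a₀=84 at k=2, so the next step gives (m, d) = (42, 84) again — its k=1 value — and the period has length 2.

[42; 1, 84]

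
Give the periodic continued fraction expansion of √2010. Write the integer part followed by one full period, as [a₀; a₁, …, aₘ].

[44; 1, 4, 1, 88]

a₀ = ⌊√2010⌋ = 44.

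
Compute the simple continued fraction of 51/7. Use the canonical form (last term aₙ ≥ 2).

51 = 7·7 + 2
7 = 3·2 + 1
2 = 2·1 + 0  (stop)
So 51/7 = [7; 3, 2].

[7; 3, 2]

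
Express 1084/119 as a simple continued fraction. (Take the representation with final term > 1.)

1084 = 9×119 + 13
119 = 9×13 + 2
13 = 6×2 + 1
2 = 2×1 + 0  (stop)
So 1084/119 = [9; 9, 6, 2].

[9; 9, 6, 2]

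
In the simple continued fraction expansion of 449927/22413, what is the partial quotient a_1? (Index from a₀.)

449927 = 20·22413 + 1667   →  a_0 = 20
22413 = 13·1667 + 742   →  a_1 = 13

13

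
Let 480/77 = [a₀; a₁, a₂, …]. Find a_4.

480 = 6·77 + 18   →  a_0 = 6
77 = 4·18 + 5   →  a_1 = 4
18 = 3·5 + 3   →  a_2 = 3
5 = 1·3 + 2   →  a_3 = 1
3 = 1·2 + 1   →  a_4 = 1

1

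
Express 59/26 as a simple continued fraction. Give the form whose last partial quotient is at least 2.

59 = 2×26 + 7
26 = 3×7 + 5
7 = 1×5 + 2
5 = 2×2 + 1
2 = 2×1 + 0  (stop)
So 59/26 = [2; 3, 1, 2, 2].

[2; 3, 1, 2, 2]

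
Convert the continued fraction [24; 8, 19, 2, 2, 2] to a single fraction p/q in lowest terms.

45257/1876

Fold from the inside: start with 2/1.
  2 + 1/2 = 5/2
  2 + 2/5 = 12/5
  19 + 5/12 = 233/12
  8 + 12/233 = 1876/233
  24 + 233/1876 = 45257/1876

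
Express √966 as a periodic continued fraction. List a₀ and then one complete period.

a₀ = ⌊√966⌋ = 31.
With m₀=0, d₀=1 and mₖ₊₁ = dₖaₖ − mₖ, dₖ₊₁ = (n − mₖ₊₁²)/dₖ, aₖ₊₁ = ⌊(a₀+mₖ₊₁)/dₖ₊₁⌋:
  k=1: m=31, d=5, a=12
  k=2: m=29, d=25, a=2
  k=3: m=21, d=21, a=2
  k=4: m=21, d=25, a=2
  k=5: m=29, d=5, a=12
  k=6: m=31, d=1, a=62
d=1 and a=2a₀=62 at k=6, so the next step gives (m, d) = (31, 5) again — its k=1 value — and the period has length 6.

[31; 12, 2, 2, 2, 12, 62]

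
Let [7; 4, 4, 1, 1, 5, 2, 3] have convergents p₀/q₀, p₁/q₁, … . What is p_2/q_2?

Using pₖ = aₖpₖ₋₁ + pₖ₋₂, qₖ = aₖqₖ₋₁ + qₖ₋₂ (with p₋₁=1, p₋₂=0, q₋₁=0, q₋₂=1):
  k=0: a=7, p=7, q=1
  k=1: a=4, p=29, q=4
  k=2: a=4, p=123, q=17

123/17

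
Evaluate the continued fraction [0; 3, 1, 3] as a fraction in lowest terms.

Using pₖ = aₖpₖ₋₁ + pₖ₋₂ and qₖ = aₖqₖ₋₁ + qₖ₋₂:
  k=0: a=0, p=0, q=1
  k=1: a=3, p=1, q=3
  k=2: a=1, p=1, q=4
  k=3: a=3, p=4, q=15

4/15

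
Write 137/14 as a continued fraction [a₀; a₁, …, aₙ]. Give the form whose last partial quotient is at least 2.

[9; 1, 3, 1, 2]

137 = 9×14 + 11
14 = 1×11 + 3
11 = 3×3 + 2
3 = 1×2 + 1
2 = 2×1 + 0  (stop)
So 137/14 = [9; 1, 3, 1, 2].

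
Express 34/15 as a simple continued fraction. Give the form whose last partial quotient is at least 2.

34 = 2*15 + 4
15 = 3*4 + 3
4 = 1*3 + 1
3 = 3*1 + 0  (stop)
So 34/15 = [2; 3, 1, 3].

[2; 3, 1, 3]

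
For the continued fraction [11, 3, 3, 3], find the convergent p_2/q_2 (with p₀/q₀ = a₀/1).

113/10

Using pₖ = aₖpₖ₋₁ + pₖ₋₂, qₖ = aₖqₖ₋₁ + qₖ₋₂ (with p₋₁=1, p₋₂=0, q₋₁=0, q₋₂=1):
  k=0: a=11, p=11, q=1
  k=1: a=3, p=34, q=3
  k=2: a=3, p=113, q=10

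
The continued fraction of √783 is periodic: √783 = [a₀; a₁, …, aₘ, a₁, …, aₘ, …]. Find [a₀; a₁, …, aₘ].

a₀ = ⌊√783⌋ = 27.
With m₀=0, d₀=1 and mₖ₊₁ = dₖaₖ − mₖ, dₖ₊₁ = (n − mₖ₊₁²)/dₖ, aₖ₊₁ = ⌊(a₀+mₖ₊₁)/dₖ₊₁⌋:
  k=1: m=27, d=54, a=1
  k=2: m=27, d=1, a=54
d=1 and a=2a₀=54 at k=2, so the next step gives (m, d) = (27, 54) again — its k=1 value — and the period has length 2.

[27; 1, 54]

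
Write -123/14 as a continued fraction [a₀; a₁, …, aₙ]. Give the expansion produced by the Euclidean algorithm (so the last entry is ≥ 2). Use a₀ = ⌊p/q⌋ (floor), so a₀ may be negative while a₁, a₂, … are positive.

-123 = -9×14 + 3
14 = 4×3 + 2
3 = 1×2 + 1
2 = 2×1 + 0  (stop)
So -123/14 = [-9; 4, 1, 2].

[-9; 4, 1, 2]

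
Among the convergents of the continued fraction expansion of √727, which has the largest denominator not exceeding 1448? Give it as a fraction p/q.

√727 = [26; 1, 25, 1, 52, …] (period length 4).
Convergents:
  p_0/q_0 = 26/1
  p_1/q_1 = 27/1
  p_2/q_2 = 701/26
  p_3/q_3 = 728/27
  p_4/q_4 = 38557/1430
  p_5/q_5 = 39285/1457
q_4 = 1430 ≤ 1448 < 1457 = q_5, so the answer is 38557/1430.

38557/1430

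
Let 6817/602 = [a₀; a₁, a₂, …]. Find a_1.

3

6817 = 11·602 + 195   →  a_0 = 11
602 = 3·195 + 17   →  a_1 = 3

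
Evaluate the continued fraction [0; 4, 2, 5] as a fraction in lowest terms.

Using pₖ = aₖpₖ₋₁ + pₖ₋₂ and qₖ = aₖqₖ₋₁ + qₖ₋₂:
  k=0: a=0, p=0, q=1
  k=1: a=4, p=1, q=4
  k=2: a=2, p=2, q=9
  k=3: a=5, p=11, q=49

11/49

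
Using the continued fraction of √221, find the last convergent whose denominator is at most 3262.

√221 = [14; 1, 6, 2, 6, 1, 28, …] (period length 6).
Convergents:
  p_0/q_0 = 14/1
  p_1/q_1 = 15/1
  p_2/q_2 = 104/7
  p_3/q_3 = 223/15
  p_4/q_4 = 1442/97
  p_5/q_5 = 1665/112
  p_6/q_6 = 48062/3233
  p_7/q_7 = 49727/3345
q_6 = 3233 ≤ 3262 < 3345 = q_7, so the answer is 48062/3233.

48062/3233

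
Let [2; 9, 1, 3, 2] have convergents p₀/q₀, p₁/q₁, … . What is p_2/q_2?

21/10

Using pₖ = aₖpₖ₋₁ + pₖ₋₂, qₖ = aₖqₖ₋₁ + qₖ₋₂ (with p₋₁=1, p₋₂=0, q₋₁=0, q₋₂=1):
  k=0: a=2, p=2, q=1
  k=1: a=9, p=19, q=9
  k=2: a=1, p=21, q=10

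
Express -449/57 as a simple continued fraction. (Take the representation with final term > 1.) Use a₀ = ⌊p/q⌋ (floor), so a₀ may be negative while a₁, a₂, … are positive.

-449 = -8·57 + 7
57 = 8·7 + 1
7 = 7·1 + 0  (stop)
So -449/57 = [-8; 8, 7].

[-8; 8, 7]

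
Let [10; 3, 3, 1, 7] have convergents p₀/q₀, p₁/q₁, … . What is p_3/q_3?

134/13

Using pₖ = aₖpₖ₋₁ + pₖ₋₂, qₖ = aₖqₖ₋₁ + qₖ₋₂ (with p₋₁=1, p₋₂=0, q₋₁=0, q₋₂=1):
  k=0: a=10, p=10, q=1
  k=1: a=3, p=31, q=3
  k=2: a=3, p=103, q=10
  k=3: a=1, p=134, q=13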